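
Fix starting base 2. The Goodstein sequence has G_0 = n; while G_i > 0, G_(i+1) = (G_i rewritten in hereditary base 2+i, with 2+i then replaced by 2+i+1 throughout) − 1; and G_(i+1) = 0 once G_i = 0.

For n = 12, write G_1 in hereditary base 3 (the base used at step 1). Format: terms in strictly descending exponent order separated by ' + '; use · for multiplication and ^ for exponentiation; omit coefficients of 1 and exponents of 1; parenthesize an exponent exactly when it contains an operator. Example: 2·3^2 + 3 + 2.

(0) 12|_2 = 2^(2 + 1) + 2^2 ↦ 3^(3 + 1) + 3^3|_3 = 108 ⇒ 107
(1) 107|_3 = 3^(3 + 1) + 2·3^2 + 2·3 + 2 ↦ 4^(4 + 1) + 2·4^2 + 2·4 + 2|_4 = 1066 ⇒ 1065

3^(3 + 1) + 2·3^2 + 2·3 + 2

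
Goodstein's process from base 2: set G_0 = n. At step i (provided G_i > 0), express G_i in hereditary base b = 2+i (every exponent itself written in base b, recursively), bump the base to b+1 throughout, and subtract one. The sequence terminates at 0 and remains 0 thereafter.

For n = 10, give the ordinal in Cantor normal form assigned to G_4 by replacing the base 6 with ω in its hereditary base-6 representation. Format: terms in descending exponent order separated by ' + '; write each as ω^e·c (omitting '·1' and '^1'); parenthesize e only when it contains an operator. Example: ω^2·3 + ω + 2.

G_0=10  [base 2] 2^(2 + 1) + 2  →[2↦3]→  3^(3 + 1) + 3 = 84  −1 ⇒ G_1=83
G_1=83  [base 3] 3^(3 + 1) + 2  →[3↦4]→  4^(4 + 1) + 2 = 1026  −1 ⇒ G_2=1025
G_2=1025  [base 4] 4^(4 + 1) + 1  →[4↦5]→  5^(5 + 1) + 1 = 15626  −1 ⇒ G_3=15625
G_3=15625  [base 5] 5^(5 + 1)  →[5↦6]→  6^(6 + 1) = 279936  −1 ⇒ G_4=279935

ω^ω·5 + ω^5·5 + ω^4·5 + ω^3·5 + ω^2·5 + ω·5 + 5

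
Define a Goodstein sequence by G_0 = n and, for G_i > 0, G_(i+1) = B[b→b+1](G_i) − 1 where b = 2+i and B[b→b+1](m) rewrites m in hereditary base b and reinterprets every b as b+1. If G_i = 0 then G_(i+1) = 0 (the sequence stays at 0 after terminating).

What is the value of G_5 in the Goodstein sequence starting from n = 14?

5862840

base 2: 14 = 2^(2 + 1) + 2^2 + 2; at 3: 3^(3 + 1) + 3^3 + 3 = 111; next = 110
base 3: 110 = 3^(3 + 1) + 3^3 + 2; at 4: 4^(4 + 1) + 4^4 + 2 = 1282; next = 1281
base 4: 1281 = 4^(4 + 1) + 4^4 + 1; at 5: 5^(5 + 1) + 5^5 + 1 = 18751; next = 18750
base 5: 18750 = 5^(5 + 1) + 5^5; at 6: 6^(6 + 1) + 6^6 = 326592; next = 326591
base 6: 326591 = 6^(6 + 1) + 5·6^5 + 5·6^4 + 5·6^3 + 5·6^2 + 5·6 + 5; at 7: 7^(7 + 1) + 5·7^5 + 5·7^4 + 5·7^3 + 5·7^2 + 5·7 + 5 = 5862841; next = 5862840
base 7: 5862840 = 7^(7 + 1) + 5·7^5 + 5·7^4 + 5·7^3 + 5·7^2 + 5·7 + 4; at 8: 8^(8 + 1) + 5·8^5 + 5·8^4 + 5·8^3 + 5·8^2 + 5·8 + 4 = 134404972; next = 134404971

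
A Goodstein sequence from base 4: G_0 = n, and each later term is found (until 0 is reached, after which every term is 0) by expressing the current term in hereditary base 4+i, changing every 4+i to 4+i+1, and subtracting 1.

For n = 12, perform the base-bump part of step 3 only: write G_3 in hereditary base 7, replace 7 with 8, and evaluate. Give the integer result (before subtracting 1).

12 —HB4→ 3·4 —bump→ 3·5 = 15 —(−1)→ 14
14 —HB5→ 2·5 + 4 —bump→ 2·6 + 4 = 16 —(−1)→ 15
15 —HB6→ 2·6 + 3 —bump→ 2·7 + 3 = 17 —(−1)→ 16
16 —HB7→ 2·7 + 2 —bump→ 2·8 + 2 = 18 —(−1)→ 17

18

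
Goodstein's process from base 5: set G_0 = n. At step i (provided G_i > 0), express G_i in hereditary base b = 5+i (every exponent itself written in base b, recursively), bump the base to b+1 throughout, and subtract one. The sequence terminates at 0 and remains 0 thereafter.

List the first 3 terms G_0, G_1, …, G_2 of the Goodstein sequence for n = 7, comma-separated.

base 5: 7 = 5 + 2; at 6: 6 + 2 = 8; next = 7
base 6: 7 = 6 + 1; at 7: 7 + 1 = 8; next = 7

7, 7, 7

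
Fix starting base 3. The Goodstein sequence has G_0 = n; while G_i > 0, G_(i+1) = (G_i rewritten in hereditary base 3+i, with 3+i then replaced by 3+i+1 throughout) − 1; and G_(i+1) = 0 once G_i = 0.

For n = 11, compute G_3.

35

(0) 11|_3 = 3^2 + 2 ↦ 4^2 + 2|_4 = 18 ⇒ 17
(1) 17|_4 = 4^2 + 1 ↦ 5^2 + 1|_5 = 26 ⇒ 25
(2) 25|_5 = 5^2 ↦ 6^2|_6 = 36 ⇒ 35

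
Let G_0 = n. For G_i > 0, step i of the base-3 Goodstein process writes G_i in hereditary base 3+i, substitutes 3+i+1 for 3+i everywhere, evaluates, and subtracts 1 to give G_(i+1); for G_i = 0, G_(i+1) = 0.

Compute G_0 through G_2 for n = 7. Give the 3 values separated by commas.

G_0 = 7. HB_3(7) = 2·3 + 1. Bump = 9. G_1 = 8.
G_1 = 8. HB_4(8) = 2·4. Bump = 10. G_2 = 9.

7, 8, 9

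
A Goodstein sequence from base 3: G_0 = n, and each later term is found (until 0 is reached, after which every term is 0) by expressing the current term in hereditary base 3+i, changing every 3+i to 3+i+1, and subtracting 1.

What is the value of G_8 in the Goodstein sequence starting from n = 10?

41

step 0: 10 = 3^2 + 1; sub 4 for 3: 4^2 + 1; = 17; G_1 = 17−1 = 16
step 1: 16 = 4^2; sub 5 for 4: 5^2; = 25; G_2 = 25−1 = 24
step 2: 24 = 4·5 + 4; sub 6 for 5: 4·6 + 4; = 28; G_3 = 28−1 = 27
step 3: 27 = 4·6 + 3; sub 7 for 6: 4·7 + 3; = 31; G_4 = 31−1 = 30
step 4: 30 = 4·7 + 2; sub 8 for 7: 4·8 + 2; = 34; G_5 = 34−1 = 33
step 5: 33 = 4·8 + 1; sub 9 for 8: 4·9 + 1; = 37; G_6 = 37−1 = 36
step 6: 36 = 4·9; sub 10 for 9: 4·10; = 40; G_7 = 40−1 = 39
step 7: 39 = 3·10 + 9; sub 11 for 10: 3·11 + 9; = 42; G_8 = 42−1 = 41
step 8: 41 = 3·11 + 8; sub 12 for 11: 3·12 + 8; = 44; G_9 = 44−1 = 43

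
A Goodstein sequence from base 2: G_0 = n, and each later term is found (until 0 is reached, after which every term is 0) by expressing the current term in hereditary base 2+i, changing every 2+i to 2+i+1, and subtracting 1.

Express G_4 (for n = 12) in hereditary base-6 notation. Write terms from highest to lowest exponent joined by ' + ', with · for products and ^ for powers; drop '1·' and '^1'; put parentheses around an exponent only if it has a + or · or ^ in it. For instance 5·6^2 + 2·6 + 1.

[0] 12 ≡ 2^(2 + 1) + 2^2 (base 2). Lift 3: 108. −1: 107.
[1] 107 ≡ 3^(3 + 1) + 2·3^2 + 2·3 + 2 (base 3). Lift 4: 1066. −1: 1065.
[2] 1065 ≡ 4^(4 + 1) + 2·4^2 + 2·4 + 1 (base 4). Lift 5: 15686. −1: 15685.
[3] 15685 ≡ 5^(5 + 1) + 2·5^2 + 2·5 (base 5). Lift 6: 280020. −1: 280019.
[4] 280019 ≡ 6^(6 + 1) + 2·6^2 + 6 + 5 (base 6). Lift 7: 5764911. −1: 5764910.

6^(6 + 1) + 2·6^2 + 6 + 5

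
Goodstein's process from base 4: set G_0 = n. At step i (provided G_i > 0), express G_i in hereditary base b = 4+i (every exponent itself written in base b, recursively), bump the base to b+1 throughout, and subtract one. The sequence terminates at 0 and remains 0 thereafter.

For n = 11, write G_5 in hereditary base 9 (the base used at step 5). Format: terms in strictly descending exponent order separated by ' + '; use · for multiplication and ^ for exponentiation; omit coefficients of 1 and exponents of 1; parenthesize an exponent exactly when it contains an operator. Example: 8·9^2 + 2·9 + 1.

[0] 11 ≡ 2·4 + 3 (base 4). Lift 5: 13. −1: 12.
[1] 12 ≡ 2·5 + 2 (base 5). Lift 6: 14. −1: 13.
[2] 13 ≡ 2·6 + 1 (base 6). Lift 7: 15. −1: 14.
[3] 14 ≡ 2·7 (base 7). Lift 8: 16. −1: 15.
[4] 15 ≡ 8 + 7 (base 8). Lift 9: 16. −1: 15.
[5] 15 ≡ 9 + 6 (base 9). Lift 10: 16. −1: 15.

9 + 6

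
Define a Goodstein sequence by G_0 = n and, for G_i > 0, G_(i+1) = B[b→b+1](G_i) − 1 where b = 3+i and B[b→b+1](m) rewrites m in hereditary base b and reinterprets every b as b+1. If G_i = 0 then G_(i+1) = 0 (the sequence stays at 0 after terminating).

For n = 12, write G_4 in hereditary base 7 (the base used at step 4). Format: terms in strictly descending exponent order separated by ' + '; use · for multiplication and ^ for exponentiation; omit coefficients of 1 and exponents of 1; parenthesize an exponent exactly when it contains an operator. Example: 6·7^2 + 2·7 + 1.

7^2

G_0 = 12. HB_3(12) = 3^2 + 3. Bump = 20. G_1 = 19.
G_1 = 19. HB_4(19) = 4^2 + 3. Bump = 28. G_2 = 27.
G_2 = 27. HB_5(27) = 5^2 + 2. Bump = 38. G_3 = 37.
G_3 = 37. HB_6(37) = 6^2 + 1. Bump = 50. G_4 = 49.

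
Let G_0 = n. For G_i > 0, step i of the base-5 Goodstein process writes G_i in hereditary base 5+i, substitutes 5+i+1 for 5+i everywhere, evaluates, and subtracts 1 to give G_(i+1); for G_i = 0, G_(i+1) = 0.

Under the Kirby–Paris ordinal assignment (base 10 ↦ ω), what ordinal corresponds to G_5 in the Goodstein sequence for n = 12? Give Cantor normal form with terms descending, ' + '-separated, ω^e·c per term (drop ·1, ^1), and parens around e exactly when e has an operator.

ω + 5

12 —HB5→ 2·5 + 2 —bump→ 2·6 + 2 = 14 —(−1)→ 13
13 —HB6→ 2·6 + 1 —bump→ 2·7 + 1 = 15 —(−1)→ 14
14 —HB7→ 2·7 —bump→ 2·8 = 16 —(−1)→ 15
15 —HB8→ 8 + 7 —bump→ 9 + 7 = 16 —(−1)→ 15
15 —HB9→ 9 + 6 —bump→ 10 + 6 = 16 —(−1)→ 15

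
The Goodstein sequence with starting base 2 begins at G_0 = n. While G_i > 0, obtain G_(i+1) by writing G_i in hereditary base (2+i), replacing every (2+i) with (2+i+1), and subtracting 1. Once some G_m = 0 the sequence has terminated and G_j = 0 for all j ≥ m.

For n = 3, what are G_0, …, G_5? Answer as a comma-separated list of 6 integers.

3, 3, 3, 2, 1, 0

[0] 3 ≡ 2 + 1 (base 2). Lift 3: 4. −1: 3.
[1] 3 ≡ 3 (base 3). Lift 4: 4. −1: 3.
[2] 3 ≡ 3 (base 4). Lift 5: 3. −1: 2.
[3] 2 ≡ 2 (base 5). Lift 6: 2. −1: 1.
[4] 1 ≡ 1 (base 6). Lift 7: 1. −1: 0.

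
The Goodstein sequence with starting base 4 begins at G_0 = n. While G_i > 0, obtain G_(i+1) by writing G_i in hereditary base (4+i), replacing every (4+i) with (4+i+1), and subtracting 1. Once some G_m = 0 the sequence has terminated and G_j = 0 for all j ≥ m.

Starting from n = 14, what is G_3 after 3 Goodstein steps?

[0] 14 ≡ 3·4 + 2 (base 4). Lift 5: 17. −1: 16.
[1] 16 ≡ 3·5 + 1 (base 5). Lift 6: 19. −1: 18.
[2] 18 ≡ 3·6 (base 6). Lift 7: 21. −1: 20.
[3] 20 ≡ 2·7 + 6 (base 7). Lift 8: 22. −1: 21.

20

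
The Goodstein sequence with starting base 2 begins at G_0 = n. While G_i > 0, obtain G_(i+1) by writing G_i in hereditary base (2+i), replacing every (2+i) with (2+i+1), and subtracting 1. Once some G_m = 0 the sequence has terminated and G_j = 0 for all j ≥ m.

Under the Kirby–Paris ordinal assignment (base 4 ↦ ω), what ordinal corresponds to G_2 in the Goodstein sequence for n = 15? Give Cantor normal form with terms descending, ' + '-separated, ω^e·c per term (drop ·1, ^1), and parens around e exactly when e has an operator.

ω^(ω + 1) + ω^ω + 3

G_0=15  [base 2] 2^(2 + 1) + 2^2 + 2 + 1  →[2↦3]→  3^(3 + 1) + 3^3 + 3 + 1 = 112  −1 ⇒ G_1=111
G_1=111  [base 3] 3^(3 + 1) + 3^3 + 3  →[3↦4]→  4^(4 + 1) + 4^4 + 4 = 1284  −1 ⇒ G_2=1283
G_2=1283  [base 4] 4^(4 + 1) + 4^4 + 3  →[4↦5]→  5^(5 + 1) + 5^5 + 3 = 18753  −1 ⇒ G_3=18752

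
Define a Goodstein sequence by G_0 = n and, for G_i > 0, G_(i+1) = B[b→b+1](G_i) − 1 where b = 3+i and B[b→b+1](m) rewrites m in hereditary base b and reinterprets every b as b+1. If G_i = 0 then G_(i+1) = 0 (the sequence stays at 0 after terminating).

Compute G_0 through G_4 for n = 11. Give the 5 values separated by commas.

11, 17, 25, 35, 39

11 —HB3→ 3^2 + 2 —bump→ 4^2 + 2 = 18 —(−1)→ 17
17 —HB4→ 4^2 + 1 —bump→ 5^2 + 1 = 26 —(−1)→ 25
25 —HB5→ 5^2 —bump→ 6^2 = 36 —(−1)→ 35
35 —HB6→ 5·6 + 5 —bump→ 5·7 + 5 = 40 —(−1)→ 39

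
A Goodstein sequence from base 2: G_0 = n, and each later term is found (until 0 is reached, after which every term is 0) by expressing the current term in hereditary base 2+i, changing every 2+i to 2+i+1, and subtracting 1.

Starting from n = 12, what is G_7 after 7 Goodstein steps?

3486784574

step 0: 12 = 2^(2 + 1) + 2^2; sub 3 for 2: 3^(3 + 1) + 3^3; = 108; G_1 = 108−1 = 107
step 1: 107 = 3^(3 + 1) + 2·3^2 + 2·3 + 2; sub 4 for 3: 4^(4 + 1) + 2·4^2 + 2·4 + 2; = 1066; G_2 = 1066−1 = 1065
step 2: 1065 = 4^(4 + 1) + 2·4^2 + 2·4 + 1; sub 5 for 4: 5^(5 + 1) + 2·5^2 + 2·5 + 1; = 15686; G_3 = 15686−1 = 15685
step 3: 15685 = 5^(5 + 1) + 2·5^2 + 2·5; sub 6 for 5: 6^(6 + 1) + 2·6^2 + 2·6; = 280020; G_4 = 280020−1 = 280019
step 4: 280019 = 6^(6 + 1) + 2·6^2 + 6 + 5; sub 7 for 6: 7^(7 + 1) + 2·7^2 + 7 + 5; = 5764911; G_5 = 5764911−1 = 5764910
step 5: 5764910 = 7^(7 + 1) + 2·7^2 + 7 + 4; sub 8 for 7: 8^(8 + 1) + 2·8^2 + 8 + 4; = 134217868; G_6 = 134217868−1 = 134217867
step 6: 134217867 = 8^(8 + 1) + 2·8^2 + 8 + 3; sub 9 for 8: 9^(9 + 1) + 2·9^2 + 9 + 3; = 3486784575; G_7 = 3486784575−1 = 3486784574
step 7: 3486784574 = 9^(9 + 1) + 2·9^2 + 9 + 2; sub 10 for 9: 10^(10 + 1) + 2·10^2 + 10 + 2; = 100000000212; G_8 = 100000000212−1 = 100000000211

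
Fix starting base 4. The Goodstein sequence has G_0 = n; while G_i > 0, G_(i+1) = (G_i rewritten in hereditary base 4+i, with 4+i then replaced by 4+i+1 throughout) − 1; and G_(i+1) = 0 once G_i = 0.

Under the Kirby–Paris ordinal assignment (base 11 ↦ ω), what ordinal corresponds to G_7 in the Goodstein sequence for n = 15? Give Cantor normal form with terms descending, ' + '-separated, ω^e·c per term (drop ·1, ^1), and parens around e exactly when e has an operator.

ω·2 + 4

step 0: 15 = 3·4 + 3; sub 5 for 4: 3·5 + 3; = 18; G_1 = 18−1 = 17
step 1: 17 = 3·5 + 2; sub 6 for 5: 3·6 + 2; = 20; G_2 = 20−1 = 19
step 2: 19 = 3·6 + 1; sub 7 for 6: 3·7 + 1; = 22; G_3 = 22−1 = 21
step 3: 21 = 3·7; sub 8 for 7: 3·8; = 24; G_4 = 24−1 = 23
step 4: 23 = 2·8 + 7; sub 9 for 8: 2·9 + 7; = 25; G_5 = 25−1 = 24
step 5: 24 = 2·9 + 6; sub 10 for 9: 2·10 + 6; = 26; G_6 = 26−1 = 25
step 6: 25 = 2·10 + 5; sub 11 for 10: 2·11 + 5; = 27; G_7 = 27−1 = 26
step 7: 26 = 2·11 + 4; sub 12 for 11: 2·12 + 4; = 28; G_8 = 28−1 = 27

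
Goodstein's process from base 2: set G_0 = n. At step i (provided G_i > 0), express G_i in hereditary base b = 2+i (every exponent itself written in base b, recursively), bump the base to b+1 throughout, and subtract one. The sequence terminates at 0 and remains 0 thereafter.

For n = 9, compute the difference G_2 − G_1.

base 2: 9 = 2^(2 + 1) + 1; at 3: 3^(3 + 1) + 1 = 82; next = 81
base 3: 81 = 3^(3 + 1); at 4: 4^(4 + 1) = 1024; next = 1023

942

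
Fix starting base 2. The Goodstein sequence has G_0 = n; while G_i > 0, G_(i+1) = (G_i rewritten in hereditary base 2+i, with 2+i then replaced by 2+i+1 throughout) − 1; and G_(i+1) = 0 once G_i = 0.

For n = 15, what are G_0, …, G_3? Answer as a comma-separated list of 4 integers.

15, 111, 1283, 18752

base 2: 15 = 2^(2 + 1) + 2^2 + 2 + 1; at 3: 3^(3 + 1) + 3^3 + 3 + 1 = 112; next = 111
base 3: 111 = 3^(3 + 1) + 3^3 + 3; at 4: 4^(4 + 1) + 4^4 + 4 = 1284; next = 1283
base 4: 1283 = 4^(4 + 1) + 4^4 + 3; at 5: 5^(5 + 1) + 5^5 + 3 = 18753; next = 18752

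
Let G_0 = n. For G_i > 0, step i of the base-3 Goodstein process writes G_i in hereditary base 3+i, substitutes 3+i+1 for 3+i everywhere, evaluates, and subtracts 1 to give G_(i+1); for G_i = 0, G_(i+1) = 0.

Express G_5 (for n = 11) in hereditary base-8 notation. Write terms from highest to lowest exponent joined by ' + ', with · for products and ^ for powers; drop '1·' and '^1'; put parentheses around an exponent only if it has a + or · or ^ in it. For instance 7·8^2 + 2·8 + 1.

5·8 + 3

G_0=11  [base 3] 3^2 + 2  →[3↦4]→  4^2 + 2 = 18  −1 ⇒ G_1=17
G_1=17  [base 4] 4^2 + 1  →[4↦5]→  5^2 + 1 = 26  −1 ⇒ G_2=25
G_2=25  [base 5] 5^2  →[5↦6]→  6^2 = 36  −1 ⇒ G_3=35
G_3=35  [base 6] 5·6 + 5  →[6↦7]→  5·7 + 5 = 40  −1 ⇒ G_4=39
G_4=39  [base 7] 5·7 + 4  →[7↦8]→  5·8 + 4 = 44  −1 ⇒ G_5=43
G_5=43  [base 8] 5·8 + 3  →[8↦9]→  5·9 + 3 = 48  −1 ⇒ G_6=47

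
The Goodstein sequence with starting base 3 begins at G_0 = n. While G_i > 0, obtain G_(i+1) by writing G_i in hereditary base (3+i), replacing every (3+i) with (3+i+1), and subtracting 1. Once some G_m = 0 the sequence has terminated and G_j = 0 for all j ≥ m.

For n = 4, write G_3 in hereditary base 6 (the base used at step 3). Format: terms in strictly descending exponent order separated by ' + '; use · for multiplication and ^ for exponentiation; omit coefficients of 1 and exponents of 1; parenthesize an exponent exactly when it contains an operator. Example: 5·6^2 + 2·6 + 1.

3

(0) 4|_3 = 3 + 1 ↦ 4 + 1|_4 = 5 ⇒ 4
(1) 4|_4 = 4 ↦ 5|_5 = 5 ⇒ 4
(2) 4|_5 = 4 ↦ 4|_6 = 4 ⇒ 3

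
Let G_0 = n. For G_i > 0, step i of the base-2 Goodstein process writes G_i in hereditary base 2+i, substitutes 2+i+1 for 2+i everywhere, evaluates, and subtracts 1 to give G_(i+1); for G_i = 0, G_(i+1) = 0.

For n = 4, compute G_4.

(0) 4|_2 = 2^2 ↦ 3^3|_3 = 27 ⇒ 26
(1) 26|_3 = 2·3^2 + 2·3 + 2 ↦ 2·4^2 + 2·4 + 2|_4 = 42 ⇒ 41
(2) 41|_4 = 2·4^2 + 2·4 + 1 ↦ 2·5^2 + 2·5 + 1|_5 = 61 ⇒ 60
(3) 60|_5 = 2·5^2 + 2·5 ↦ 2·6^2 + 2·6|_6 = 84 ⇒ 83

83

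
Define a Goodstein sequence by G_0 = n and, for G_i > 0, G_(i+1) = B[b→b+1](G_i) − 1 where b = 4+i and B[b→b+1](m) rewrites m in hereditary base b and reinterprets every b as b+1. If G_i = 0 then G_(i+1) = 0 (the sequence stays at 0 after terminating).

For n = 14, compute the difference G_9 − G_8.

1

G_0=14  [base 4] 3·4 + 2  →[4↦5]→  3·5 + 2 = 17  −1 ⇒ G_1=16
G_1=16  [base 5] 3·5 + 1  →[5↦6]→  3·6 + 1 = 19  −1 ⇒ G_2=18
G_2=18  [base 6] 3·6  →[6↦7]→  3·7 = 21  −1 ⇒ G_3=20
G_3=20  [base 7] 2·7 + 6  →[7↦8]→  2·8 + 6 = 22  −1 ⇒ G_4=21
G_4=21  [base 8] 2·8 + 5  →[8↦9]→  2·9 + 5 = 23  −1 ⇒ G_5=22
G_5=22  [base 9] 2·9 + 4  →[9↦10]→  2·10 + 4 = 24  −1 ⇒ G_6=23
G_6=23  [base 10] 2·10 + 3  →[10↦11]→  2·11 + 3 = 25  −1 ⇒ G_7=24
G_7=24  [base 11] 2·11 + 2  →[11↦12]→  2·12 + 2 = 26  −1 ⇒ G_8=25
G_8=25  [base 12] 2·12 + 1  →[12↦13]→  2·13 + 1 = 27  −1 ⇒ G_9=26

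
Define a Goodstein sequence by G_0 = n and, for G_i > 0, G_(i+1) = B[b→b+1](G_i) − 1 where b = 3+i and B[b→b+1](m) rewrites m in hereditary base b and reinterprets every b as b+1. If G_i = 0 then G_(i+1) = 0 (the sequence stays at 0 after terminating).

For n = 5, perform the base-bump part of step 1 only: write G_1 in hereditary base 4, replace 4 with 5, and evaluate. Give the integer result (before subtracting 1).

6

step 0: 5 = 3 + 2; sub 4 for 3: 4 + 2; = 6; G_1 = 6−1 = 5
step 1: 5 = 4 + 1; sub 5 for 4: 5 + 1; = 6; G_2 = 6−1 = 5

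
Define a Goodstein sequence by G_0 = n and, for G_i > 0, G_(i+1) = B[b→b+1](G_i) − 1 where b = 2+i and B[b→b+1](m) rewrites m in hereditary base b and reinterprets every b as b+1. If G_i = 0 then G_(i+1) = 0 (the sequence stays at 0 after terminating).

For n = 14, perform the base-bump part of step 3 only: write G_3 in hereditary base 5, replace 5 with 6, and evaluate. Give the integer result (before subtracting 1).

base 2: 14 = 2^(2 + 1) + 2^2 + 2; at 3: 3^(3 + 1) + 3^3 + 3 = 111; next = 110
base 3: 110 = 3^(3 + 1) + 3^3 + 2; at 4: 4^(4 + 1) + 4^4 + 2 = 1282; next = 1281
base 4: 1281 = 4^(4 + 1) + 4^4 + 1; at 5: 5^(5 + 1) + 5^5 + 1 = 18751; next = 18750
base 5: 18750 = 5^(5 + 1) + 5^5; at 6: 6^(6 + 1) + 6^6 = 326592; next = 326591

326592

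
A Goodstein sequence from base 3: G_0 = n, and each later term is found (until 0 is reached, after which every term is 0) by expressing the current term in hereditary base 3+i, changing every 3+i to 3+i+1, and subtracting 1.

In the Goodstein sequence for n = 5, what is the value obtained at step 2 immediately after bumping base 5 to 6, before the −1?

G_0 = 5. HB_3(5) = 3 + 2. Bump = 6. G_1 = 5.
G_1 = 5. HB_4(5) = 4 + 1. Bump = 6. G_2 = 5.

6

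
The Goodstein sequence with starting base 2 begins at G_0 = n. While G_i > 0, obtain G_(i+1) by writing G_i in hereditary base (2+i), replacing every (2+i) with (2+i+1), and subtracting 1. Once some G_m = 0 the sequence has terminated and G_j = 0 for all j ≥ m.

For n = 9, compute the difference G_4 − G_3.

130901

G_0=9  [base 2] 2^(2 + 1) + 1  →[2↦3]→  3^(3 + 1) + 1 = 82  −1 ⇒ G_1=81
G_1=81  [base 3] 3^(3 + 1)  →[3↦4]→  4^(4 + 1) = 1024  −1 ⇒ G_2=1023
G_2=1023  [base 4] 3·4^4 + 3·4^3 + 3·4^2 + 3·4 + 3  →[4↦5]→  3·5^5 + 3·5^3 + 3·5^2 + 3·5 + 3 = 9843  −1 ⇒ G_3=9842
G_3=9842  [base 5] 3·5^5 + 3·5^3 + 3·5^2 + 3·5 + 2  →[5↦6]→  3·6^6 + 3·6^3 + 3·6^2 + 3·6 + 2 = 140744  −1 ⇒ G_4=140743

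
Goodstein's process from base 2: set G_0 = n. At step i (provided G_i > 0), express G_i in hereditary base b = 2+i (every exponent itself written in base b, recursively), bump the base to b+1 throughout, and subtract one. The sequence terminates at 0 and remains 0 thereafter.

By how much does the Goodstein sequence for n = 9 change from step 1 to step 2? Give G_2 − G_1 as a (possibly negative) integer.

942

G_0=9  [base 2] 2^(2 + 1) + 1  →[2↦3]→  3^(3 + 1) + 1 = 82  −1 ⇒ G_1=81
G_1=81  [base 3] 3^(3 + 1)  →[3↦4]→  4^(4 + 1) = 1024  −1 ⇒ G_2=1023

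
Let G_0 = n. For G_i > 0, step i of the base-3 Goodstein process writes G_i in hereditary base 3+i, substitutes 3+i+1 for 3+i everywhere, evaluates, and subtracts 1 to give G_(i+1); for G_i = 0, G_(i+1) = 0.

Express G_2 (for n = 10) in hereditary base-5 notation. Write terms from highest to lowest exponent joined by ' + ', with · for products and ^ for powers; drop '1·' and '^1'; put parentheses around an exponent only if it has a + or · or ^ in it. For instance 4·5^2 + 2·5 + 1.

[0] 10 ≡ 3^2 + 1 (base 3). Lift 4: 17. −1: 16.
[1] 16 ≡ 4^2 (base 4). Lift 5: 25. −1: 24.
[2] 24 ≡ 4·5 + 4 (base 5). Lift 6: 28. −1: 27.

4·5 + 4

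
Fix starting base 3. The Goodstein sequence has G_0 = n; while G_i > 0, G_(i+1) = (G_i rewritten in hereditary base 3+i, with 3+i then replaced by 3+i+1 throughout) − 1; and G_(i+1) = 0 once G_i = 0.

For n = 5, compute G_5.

(0) 5|_3 = 3 + 2 ↦ 4 + 2|_4 = 6 ⇒ 5
(1) 5|_4 = 4 + 1 ↦ 5 + 1|_5 = 6 ⇒ 5
(2) 5|_5 = 5 ↦ 6|_6 = 6 ⇒ 5
(3) 5|_6 = 5 ↦ 5|_7 = 5 ⇒ 4
(4) 4|_7 = 4 ↦ 4|_8 = 4 ⇒ 3
(5) 3|_8 = 3 ↦ 3|_9 = 3 ⇒ 2

3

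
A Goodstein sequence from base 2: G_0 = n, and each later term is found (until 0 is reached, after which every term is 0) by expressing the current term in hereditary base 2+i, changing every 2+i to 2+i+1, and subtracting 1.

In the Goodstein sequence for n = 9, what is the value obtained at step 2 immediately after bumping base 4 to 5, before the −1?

9843

base 2: 9 = 2^(2 + 1) + 1; at 3: 3^(3 + 1) + 1 = 82; next = 81
base 3: 81 = 3^(3 + 1); at 4: 4^(4 + 1) = 1024; next = 1023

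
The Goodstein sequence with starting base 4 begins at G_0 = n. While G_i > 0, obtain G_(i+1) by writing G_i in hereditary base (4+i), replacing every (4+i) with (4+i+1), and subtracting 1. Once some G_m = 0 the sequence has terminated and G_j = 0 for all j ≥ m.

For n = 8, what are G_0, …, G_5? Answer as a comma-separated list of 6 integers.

[0] 8 ≡ 2·4 (base 4). Lift 5: 10. −1: 9.
[1] 9 ≡ 5 + 4 (base 5). Lift 6: 10. −1: 9.
[2] 9 ≡ 6 + 3 (base 6). Lift 7: 10. −1: 9.
[3] 9 ≡ 7 + 2 (base 7). Lift 8: 10. −1: 9.
[4] 9 ≡ 8 + 1 (base 8). Lift 9: 10. −1: 9.

8, 9, 9, 9, 9, 9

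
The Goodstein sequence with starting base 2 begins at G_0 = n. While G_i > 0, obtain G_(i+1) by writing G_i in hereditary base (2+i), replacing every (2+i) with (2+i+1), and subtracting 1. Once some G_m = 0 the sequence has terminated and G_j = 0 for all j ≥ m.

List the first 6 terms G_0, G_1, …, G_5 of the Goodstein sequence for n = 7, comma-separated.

7, 30, 259, 3127, 46657, 823543

base 2: 7 = 2^2 + 2 + 1; at 3: 3^3 + 3 + 1 = 31; next = 30
base 3: 30 = 3^3 + 3; at 4: 4^4 + 4 = 260; next = 259
base 4: 259 = 4^4 + 3; at 5: 5^5 + 3 = 3128; next = 3127
base 5: 3127 = 5^5 + 2; at 6: 6^6 + 2 = 46658; next = 46657
base 6: 46657 = 6^6 + 1; at 7: 7^7 + 1 = 823544; next = 823543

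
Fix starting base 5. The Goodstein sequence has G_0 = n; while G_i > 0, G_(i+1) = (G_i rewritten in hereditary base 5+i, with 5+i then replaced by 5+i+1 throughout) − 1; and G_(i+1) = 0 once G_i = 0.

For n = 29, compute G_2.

base 5: 29 = 5^2 + 4; at 6: 6^2 + 4 = 40; next = 39
base 6: 39 = 6^2 + 3; at 7: 7^2 + 3 = 52; next = 51
base 7: 51 = 7^2 + 2; at 8: 8^2 + 2 = 66; next = 65

51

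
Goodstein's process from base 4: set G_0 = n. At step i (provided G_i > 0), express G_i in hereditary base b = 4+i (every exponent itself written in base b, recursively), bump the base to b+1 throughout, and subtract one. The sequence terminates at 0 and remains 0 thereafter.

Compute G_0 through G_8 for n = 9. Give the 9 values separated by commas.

9, 10, 11, 11, 11, 11, 11, 11, 11

[0] 9 ≡ 2·4 + 1 (base 4). Lift 5: 11. −1: 10.
[1] 10 ≡ 2·5 (base 5). Lift 6: 12. −1: 11.
[2] 11 ≡ 6 + 5 (base 6). Lift 7: 12. −1: 11.
[3] 11 ≡ 7 + 4 (base 7). Lift 8: 12. −1: 11.
[4] 11 ≡ 8 + 3 (base 8). Lift 9: 12. −1: 11.
[5] 11 ≡ 9 + 2 (base 9). Lift 10: 12. −1: 11.
[6] 11 ≡ 10 + 1 (base 10). Lift 11: 12. −1: 11.
[7] 11 ≡ 11 (base 11). Lift 12: 12. −1: 11.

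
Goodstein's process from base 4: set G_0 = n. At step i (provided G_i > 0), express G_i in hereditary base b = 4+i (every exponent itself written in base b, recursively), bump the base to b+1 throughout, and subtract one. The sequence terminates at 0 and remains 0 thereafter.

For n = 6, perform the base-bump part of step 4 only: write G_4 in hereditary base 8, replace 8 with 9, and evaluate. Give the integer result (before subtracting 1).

base 4: 6 = 4 + 2; at 5: 5 + 2 = 7; next = 6
base 5: 6 = 5 + 1; at 6: 6 + 1 = 7; next = 6
base 6: 6 = 6; at 7: 7 = 7; next = 6
base 7: 6 = 6; at 8: 6 = 6; next = 5

5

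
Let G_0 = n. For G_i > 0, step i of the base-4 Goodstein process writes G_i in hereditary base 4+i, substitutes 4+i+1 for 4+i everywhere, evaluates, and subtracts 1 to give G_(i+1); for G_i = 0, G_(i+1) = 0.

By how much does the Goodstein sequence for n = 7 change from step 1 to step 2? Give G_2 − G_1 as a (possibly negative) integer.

7 —HB4→ 4 + 3 —bump→ 5 + 3 = 8 —(−1)→ 7
7 —HB5→ 5 + 2 —bump→ 6 + 2 = 8 —(−1)→ 7

0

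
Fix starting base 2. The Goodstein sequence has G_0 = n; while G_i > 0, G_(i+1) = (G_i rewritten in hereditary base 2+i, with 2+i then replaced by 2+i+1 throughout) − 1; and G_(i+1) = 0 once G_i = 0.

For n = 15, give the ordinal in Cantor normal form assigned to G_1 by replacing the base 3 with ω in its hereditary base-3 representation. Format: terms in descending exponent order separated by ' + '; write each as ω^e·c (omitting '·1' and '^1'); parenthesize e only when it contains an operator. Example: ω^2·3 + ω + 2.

i=0: 15 = 2^(2 + 1) + 2^2 + 2 + 1 (b=2); 2→3: 3^(3 + 1) + 3^3 + 3 + 1 = 112; 112−1 = 111
i=1: 111 = 3^(3 + 1) + 3^3 + 3 (b=3); 3→4: 4^(4 + 1) + 4^4 + 4 = 1284; 1284−1 = 1283

ω^(ω + 1) + ω^ω + ω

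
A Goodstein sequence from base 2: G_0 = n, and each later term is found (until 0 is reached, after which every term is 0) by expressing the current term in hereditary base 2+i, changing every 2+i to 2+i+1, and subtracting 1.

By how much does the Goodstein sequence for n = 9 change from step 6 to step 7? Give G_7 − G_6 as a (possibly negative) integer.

step 0: 9 = 2^(2 + 1) + 1; sub 3 for 2: 3^(3 + 1) + 1; = 82; G_1 = 82−1 = 81
step 1: 81 = 3^(3 + 1); sub 4 for 3: 4^(4 + 1); = 1024; G_2 = 1024−1 = 1023
step 2: 1023 = 3·4^4 + 3·4^3 + 3·4^2 + 3·4 + 3; sub 5 for 4: 3·5^5 + 3·5^3 + 3·5^2 + 3·5 + 3; = 9843; G_3 = 9843−1 = 9842
step 3: 9842 = 3·5^5 + 3·5^3 + 3·5^2 + 3·5 + 2; sub 6 for 5: 3·6^6 + 3·6^3 + 3·6^2 + 3·6 + 2; = 140744; G_4 = 140744−1 = 140743
step 4: 140743 = 3·6^6 + 3·6^3 + 3·6^2 + 3·6 + 1; sub 7 for 6: 3·7^7 + 3·7^3 + 3·7^2 + 3·7 + 1; = 2471827; G_5 = 2471827−1 = 2471826
step 5: 2471826 = 3·7^7 + 3·7^3 + 3·7^2 + 3·7; sub 8 for 7: 3·8^8 + 3·8^3 + 3·8^2 + 3·8; = 50333400; G_6 = 50333400−1 = 50333399
step 6: 50333399 = 3·8^8 + 3·8^3 + 3·8^2 + 2·8 + 7; sub 9 for 8: 3·9^9 + 3·9^3 + 3·9^2 + 2·9 + 7; = 1162263922; G_7 = 1162263922−1 = 1162263921

1111930522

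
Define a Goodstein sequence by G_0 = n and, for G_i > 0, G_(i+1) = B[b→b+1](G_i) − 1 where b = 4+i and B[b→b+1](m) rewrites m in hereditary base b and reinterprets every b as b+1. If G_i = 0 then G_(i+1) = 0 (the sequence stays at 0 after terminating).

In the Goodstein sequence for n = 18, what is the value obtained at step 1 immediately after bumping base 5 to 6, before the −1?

G_0=18  [base 4] 4^2 + 2  →[4↦5]→  5^2 + 2 = 27  −1 ⇒ G_1=26
G_1=26  [base 5] 5^2 + 1  →[5↦6]→  6^2 + 1 = 37  −1 ⇒ G_2=36

37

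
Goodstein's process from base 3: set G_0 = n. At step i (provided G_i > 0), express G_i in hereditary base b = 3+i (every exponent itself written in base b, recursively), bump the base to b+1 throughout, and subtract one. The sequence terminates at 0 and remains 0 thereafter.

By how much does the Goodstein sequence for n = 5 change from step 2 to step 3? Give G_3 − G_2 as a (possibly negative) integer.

0

step 0: 5 = 3 + 2; sub 4 for 3: 4 + 2; = 6; G_1 = 6−1 = 5
step 1: 5 = 4 + 1; sub 5 for 4: 5 + 1; = 6; G_2 = 6−1 = 5
step 2: 5 = 5; sub 6 for 5: 6; = 6; G_3 = 6−1 = 5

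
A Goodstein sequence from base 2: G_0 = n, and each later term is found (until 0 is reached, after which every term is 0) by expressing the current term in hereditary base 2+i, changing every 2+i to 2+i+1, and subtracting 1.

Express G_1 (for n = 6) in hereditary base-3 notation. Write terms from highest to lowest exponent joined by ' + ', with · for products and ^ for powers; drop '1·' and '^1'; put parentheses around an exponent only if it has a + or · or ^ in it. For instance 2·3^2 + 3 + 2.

3^3 + 2

(0) 6|_2 = 2^2 + 2 ↦ 3^3 + 3|_3 = 30 ⇒ 29
(1) 29|_3 = 3^3 + 2 ↦ 4^4 + 2|_4 = 258 ⇒ 257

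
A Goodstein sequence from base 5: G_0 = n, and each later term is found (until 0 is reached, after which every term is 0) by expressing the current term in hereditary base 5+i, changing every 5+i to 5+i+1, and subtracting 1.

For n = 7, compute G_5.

5

i=0: 7 = 5 + 2 (b=5); 5→6: 6 + 2 = 8; 8−1 = 7
i=1: 7 = 6 + 1 (b=6); 6→7: 7 + 1 = 8; 8−1 = 7
i=2: 7 = 7 (b=7); 7→8: 8 = 8; 8−1 = 7
i=3: 7 = 7 (b=8); 8→9: 7 = 7; 7−1 = 6
i=4: 6 = 6 (b=9); 9→10: 6 = 6; 6−1 = 5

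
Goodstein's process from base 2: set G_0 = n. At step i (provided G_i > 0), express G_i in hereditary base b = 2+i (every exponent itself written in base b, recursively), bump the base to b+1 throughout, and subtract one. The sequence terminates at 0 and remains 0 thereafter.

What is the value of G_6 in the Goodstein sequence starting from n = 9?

G_0=9  [base 2] 2^(2 + 1) + 1  →[2↦3]→  3^(3 + 1) + 1 = 82  −1 ⇒ G_1=81
G_1=81  [base 3] 3^(3 + 1)  →[3↦4]→  4^(4 + 1) = 1024  −1 ⇒ G_2=1023
G_2=1023  [base 4] 3·4^4 + 3·4^3 + 3·4^2 + 3·4 + 3  →[4↦5]→  3·5^5 + 3·5^3 + 3·5^2 + 3·5 + 3 = 9843  −1 ⇒ G_3=9842
G_3=9842  [base 5] 3·5^5 + 3·5^3 + 3·5^2 + 3·5 + 2  →[5↦6]→  3·6^6 + 3·6^3 + 3·6^2 + 3·6 + 2 = 140744  −1 ⇒ G_4=140743
G_4=140743  [base 6] 3·6^6 + 3·6^3 + 3·6^2 + 3·6 + 1  →[6↦7]→  3·7^7 + 3·7^3 + 3·7^2 + 3·7 + 1 = 2471827  −1 ⇒ G_5=2471826
G_5=2471826  [base 7] 3·7^7 + 3·7^3 + 3·7^2 + 3·7  →[7↦8]→  3·8^8 + 3·8^3 + 3·8^2 + 3·8 = 50333400  −1 ⇒ G_6=50333399

50333399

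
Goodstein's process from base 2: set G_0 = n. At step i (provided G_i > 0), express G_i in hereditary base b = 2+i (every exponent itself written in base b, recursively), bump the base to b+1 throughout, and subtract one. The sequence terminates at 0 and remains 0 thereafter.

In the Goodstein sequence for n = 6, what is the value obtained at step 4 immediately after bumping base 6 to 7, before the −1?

98040

G_0=6  [base 2] 2^2 + 2  →[2↦3]→  3^3 + 3 = 30  −1 ⇒ G_1=29
G_1=29  [base 3] 3^3 + 2  →[3↦4]→  4^4 + 2 = 258  −1 ⇒ G_2=257
G_2=257  [base 4] 4^4 + 1  →[4↦5]→  5^5 + 1 = 3126  −1 ⇒ G_3=3125
G_3=3125  [base 5] 5^5  →[5↦6]→  6^6 = 46656  −1 ⇒ G_4=46655
G_4=46655  [base 6] 5·6^5 + 5·6^4 + 5·6^3 + 5·6^2 + 5·6 + 5  →[6↦7]→  5·7^5 + 5·7^4 + 5·7^3 + 5·7^2 + 5·7 + 5 = 98040  −1 ⇒ G_5=98039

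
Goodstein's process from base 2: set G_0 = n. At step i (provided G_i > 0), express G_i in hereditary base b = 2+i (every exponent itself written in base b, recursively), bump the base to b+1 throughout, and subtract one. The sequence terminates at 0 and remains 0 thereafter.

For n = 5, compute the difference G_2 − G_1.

base 2: 5 = 2^2 + 1; at 3: 3^3 + 1 = 28; next = 27
base 3: 27 = 3^3; at 4: 4^4 = 256; next = 255

228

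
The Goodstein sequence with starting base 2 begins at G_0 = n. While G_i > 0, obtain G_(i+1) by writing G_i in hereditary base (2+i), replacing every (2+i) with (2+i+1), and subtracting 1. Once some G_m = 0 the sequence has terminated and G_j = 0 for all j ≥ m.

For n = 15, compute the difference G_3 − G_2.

17469

15 —HB2→ 2^(2 + 1) + 2^2 + 2 + 1 —bump→ 3^(3 + 1) + 3^3 + 3 + 1 = 112 —(−1)→ 111
111 —HB3→ 3^(3 + 1) + 3^3 + 3 —bump→ 4^(4 + 1) + 4^4 + 4 = 1284 —(−1)→ 1283
1283 —HB4→ 4^(4 + 1) + 4^4 + 3 —bump→ 5^(5 + 1) + 5^5 + 3 = 18753 —(−1)→ 18752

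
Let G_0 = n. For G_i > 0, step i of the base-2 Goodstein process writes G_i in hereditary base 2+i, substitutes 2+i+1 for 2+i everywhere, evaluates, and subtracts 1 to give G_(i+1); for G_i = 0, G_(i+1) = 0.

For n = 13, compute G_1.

108

[0] 13 ≡ 2^(2 + 1) + 2^2 + 1 (base 2). Lift 3: 109. −1: 108.
[1] 108 ≡ 3^(3 + 1) + 3^3 (base 3). Lift 4: 1280. −1: 1279.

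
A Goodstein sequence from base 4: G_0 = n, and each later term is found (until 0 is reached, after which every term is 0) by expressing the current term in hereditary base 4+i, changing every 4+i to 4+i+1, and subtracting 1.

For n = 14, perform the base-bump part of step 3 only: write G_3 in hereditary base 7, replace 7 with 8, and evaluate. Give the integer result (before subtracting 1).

base 4: 14 = 3·4 + 2; at 5: 3·5 + 2 = 17; next = 16
base 5: 16 = 3·5 + 1; at 6: 3·6 + 1 = 19; next = 18
base 6: 18 = 3·6; at 7: 3·7 = 21; next = 20
base 7: 20 = 2·7 + 6; at 8: 2·8 + 6 = 22; next = 21

22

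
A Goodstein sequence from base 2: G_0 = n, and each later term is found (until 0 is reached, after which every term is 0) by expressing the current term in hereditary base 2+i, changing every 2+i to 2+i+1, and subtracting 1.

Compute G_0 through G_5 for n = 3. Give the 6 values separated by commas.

G_0=3  [base 2] 2 + 1  →[2↦3]→  3 + 1 = 4  −1 ⇒ G_1=3
G_1=3  [base 3] 3  →[3↦4]→  4 = 4  −1 ⇒ G_2=3
G_2=3  [base 4] 3  →[4↦5]→  3 = 3  −1 ⇒ G_3=2
G_3=2  [base 5] 2  →[5↦6]→  2 = 2  −1 ⇒ G_4=1
G_4=1  [base 6] 1  →[6↦7]→  1 = 1  −1 ⇒ G_5=0

3, 3, 3, 2, 1, 0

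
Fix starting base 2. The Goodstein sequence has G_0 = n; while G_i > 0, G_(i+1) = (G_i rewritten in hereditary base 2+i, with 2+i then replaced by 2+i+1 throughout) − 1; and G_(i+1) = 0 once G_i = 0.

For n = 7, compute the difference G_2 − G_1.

base 2: 7 = 2^2 + 2 + 1; at 3: 3^3 + 3 + 1 = 31; next = 30
base 3: 30 = 3^3 + 3; at 4: 4^4 + 4 = 260; next = 259

229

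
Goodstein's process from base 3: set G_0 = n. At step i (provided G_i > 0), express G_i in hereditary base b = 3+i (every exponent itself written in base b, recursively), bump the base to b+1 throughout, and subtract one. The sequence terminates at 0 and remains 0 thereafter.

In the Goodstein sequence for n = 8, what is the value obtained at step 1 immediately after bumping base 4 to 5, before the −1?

[0] 8 ≡ 2·3 + 2 (base 3). Lift 4: 10. −1: 9.
[1] 9 ≡ 2·4 + 1 (base 4). Lift 5: 11. −1: 10.

11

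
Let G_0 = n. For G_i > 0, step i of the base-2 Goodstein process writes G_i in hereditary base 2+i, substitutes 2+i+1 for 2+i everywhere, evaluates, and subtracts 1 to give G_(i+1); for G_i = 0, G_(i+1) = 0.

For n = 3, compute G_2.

[0] 3 ≡ 2 + 1 (base 2). Lift 3: 4. −1: 3.
[1] 3 ≡ 3 (base 3). Lift 4: 4. −1: 3.
[2] 3 ≡ 3 (base 4). Lift 5: 3. −1: 2.

3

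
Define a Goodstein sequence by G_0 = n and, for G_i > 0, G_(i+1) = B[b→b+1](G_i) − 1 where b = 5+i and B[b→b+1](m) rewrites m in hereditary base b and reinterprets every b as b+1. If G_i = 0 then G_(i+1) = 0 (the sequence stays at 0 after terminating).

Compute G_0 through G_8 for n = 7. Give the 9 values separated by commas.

7, 7, 7, 7, 6, 5, 4, 3, 2

step 0: 7 = 5 + 2; sub 6 for 5: 6 + 2; = 8; G_1 = 8−1 = 7
step 1: 7 = 6 + 1; sub 7 for 6: 7 + 1; = 8; G_2 = 8−1 = 7
step 2: 7 = 7; sub 8 for 7: 8; = 8; G_3 = 8−1 = 7
step 3: 7 = 7; sub 9 for 8: 7; = 7; G_4 = 7−1 = 6
step 4: 6 = 6; sub 10 for 9: 6; = 6; G_5 = 6−1 = 5
step 5: 5 = 5; sub 11 for 10: 5; = 5; G_6 = 5−1 = 4
step 6: 4 = 4; sub 12 for 11: 4; = 4; G_7 = 4−1 = 3
step 7: 3 = 3; sub 13 for 12: 3; = 3; G_8 = 3−1 = 2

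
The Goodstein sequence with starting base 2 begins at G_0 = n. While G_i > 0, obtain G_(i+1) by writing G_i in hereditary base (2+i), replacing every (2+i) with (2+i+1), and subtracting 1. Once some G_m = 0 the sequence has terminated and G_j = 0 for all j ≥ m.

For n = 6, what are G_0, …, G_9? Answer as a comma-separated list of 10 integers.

(0) 6|_2 = 2^2 + 2 ↦ 3^3 + 3|_3 = 30 ⇒ 29
(1) 29|_3 = 3^3 + 2 ↦ 4^4 + 2|_4 = 258 ⇒ 257
(2) 257|_4 = 4^4 + 1 ↦ 5^5 + 1|_5 = 3126 ⇒ 3125
(3) 3125|_5 = 5^5 ↦ 6^6|_6 = 46656 ⇒ 46655
(4) 46655|_6 = 5·6^5 + 5·6^4 + 5·6^3 + 5·6^2 + 5·6 + 5 ↦ 5·7^5 + 5·7^4 + 5·7^3 + 5·7^2 + 5·7 + 5|_7 = 98040 ⇒ 98039
(5) 98039|_7 = 5·7^5 + 5·7^4 + 5·7^3 + 5·7^2 + 5·7 + 4 ↦ 5·8^5 + 5·8^4 + 5·8^3 + 5·8^2 + 5·8 + 4|_8 = 187244 ⇒ 187243
(6) 187243|_8 = 5·8^5 + 5·8^4 + 5·8^3 + 5·8^2 + 5·8 + 3 ↦ 5·9^5 + 5·9^4 + 5·9^3 + 5·9^2 + 5·9 + 3|_9 = 332148 ⇒ 332147
(7) 332147|_9 = 5·9^5 + 5·9^4 + 5·9^3 + 5·9^2 + 5·9 + 2 ↦ 5·10^5 + 5·10^4 + 5·10^3 + 5·10^2 + 5·10 + 2|_10 = 555552 ⇒ 555551
(8) 555551|_10 = 5·10^5 + 5·10^4 + 5·10^3 + 5·10^2 + 5·10 + 1 ↦ 5·11^5 + 5·11^4 + 5·11^3 + 5·11^2 + 5·11 + 1|_11 = 885776 ⇒ 885775

6, 29, 257, 3125, 46655, 98039, 187243, 332147, 555551, 885775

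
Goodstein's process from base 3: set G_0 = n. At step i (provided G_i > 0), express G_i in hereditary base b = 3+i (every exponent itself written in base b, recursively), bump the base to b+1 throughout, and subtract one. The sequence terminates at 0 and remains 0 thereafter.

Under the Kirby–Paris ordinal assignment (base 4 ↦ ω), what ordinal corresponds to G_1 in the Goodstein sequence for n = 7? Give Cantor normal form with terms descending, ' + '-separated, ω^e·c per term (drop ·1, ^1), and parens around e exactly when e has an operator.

ω·2

G_0 = 7. HB_3(7) = 2·3 + 1. Bump = 9. G_1 = 8.
G_1 = 8. HB_4(8) = 2·4. Bump = 10. G_2 = 9.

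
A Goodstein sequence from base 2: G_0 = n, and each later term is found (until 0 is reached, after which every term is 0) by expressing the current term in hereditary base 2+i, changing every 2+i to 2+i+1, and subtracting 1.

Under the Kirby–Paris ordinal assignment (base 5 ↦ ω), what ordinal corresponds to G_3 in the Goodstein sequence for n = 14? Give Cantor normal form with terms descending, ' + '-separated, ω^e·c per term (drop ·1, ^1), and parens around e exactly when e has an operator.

ω^(ω + 1) + ω^ω

G_0=14  [base 2] 2^(2 + 1) + 2^2 + 2  →[2↦3]→  3^(3 + 1) + 3^3 + 3 = 111  −1 ⇒ G_1=110
G_1=110  [base 3] 3^(3 + 1) + 3^3 + 2  →[3↦4]→  4^(4 + 1) + 4^4 + 2 = 1282  −1 ⇒ G_2=1281
G_2=1281  [base 4] 4^(4 + 1) + 4^4 + 1  →[4↦5]→  5^(5 + 1) + 5^5 + 1 = 18751  −1 ⇒ G_3=18750
G_3=18750  [base 5] 5^(5 + 1) + 5^5  →[5↦6]→  6^(6 + 1) + 6^6 = 326592  −1 ⇒ G_4=326591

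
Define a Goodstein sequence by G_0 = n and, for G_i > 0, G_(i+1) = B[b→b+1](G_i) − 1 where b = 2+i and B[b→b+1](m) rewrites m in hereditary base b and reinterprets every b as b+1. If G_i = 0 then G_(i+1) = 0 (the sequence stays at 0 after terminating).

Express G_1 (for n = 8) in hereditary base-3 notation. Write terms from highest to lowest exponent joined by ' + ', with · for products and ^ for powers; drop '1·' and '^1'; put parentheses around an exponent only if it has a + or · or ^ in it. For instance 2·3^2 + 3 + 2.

2·3^3 + 2·3^2 + 2·3 + 2

base 2: 8 = 2^(2 + 1); at 3: 3^(3 + 1) = 81; next = 80
base 3: 80 = 2·3^3 + 2·3^2 + 2·3 + 2; at 4: 2·4^4 + 2·4^2 + 2·4 + 2 = 554; next = 553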